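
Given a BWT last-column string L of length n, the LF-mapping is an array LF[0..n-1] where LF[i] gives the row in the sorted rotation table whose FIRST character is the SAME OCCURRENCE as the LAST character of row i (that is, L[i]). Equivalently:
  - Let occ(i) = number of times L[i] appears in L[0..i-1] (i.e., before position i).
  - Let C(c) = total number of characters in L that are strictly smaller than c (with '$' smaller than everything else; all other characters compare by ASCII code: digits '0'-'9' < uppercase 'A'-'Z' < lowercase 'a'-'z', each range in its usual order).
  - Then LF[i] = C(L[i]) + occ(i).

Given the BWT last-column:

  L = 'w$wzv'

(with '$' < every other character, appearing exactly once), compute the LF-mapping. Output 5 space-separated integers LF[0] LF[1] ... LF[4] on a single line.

Char counts: '$':1, 'v':1, 'w':2, 'z':1
C (first-col start): C('$')=0, C('v')=1, C('w')=2, C('z')=4
L[0]='w': occ=0, LF[0]=C('w')+0=2+0=2
L[1]='$': occ=0, LF[1]=C('$')+0=0+0=0
L[2]='w': occ=1, LF[2]=C('w')+1=2+1=3
L[3]='z': occ=0, LF[3]=C('z')+0=4+0=4
L[4]='v': occ=0, LF[4]=C('v')+0=1+0=1

Answer: 2 0 3 4 1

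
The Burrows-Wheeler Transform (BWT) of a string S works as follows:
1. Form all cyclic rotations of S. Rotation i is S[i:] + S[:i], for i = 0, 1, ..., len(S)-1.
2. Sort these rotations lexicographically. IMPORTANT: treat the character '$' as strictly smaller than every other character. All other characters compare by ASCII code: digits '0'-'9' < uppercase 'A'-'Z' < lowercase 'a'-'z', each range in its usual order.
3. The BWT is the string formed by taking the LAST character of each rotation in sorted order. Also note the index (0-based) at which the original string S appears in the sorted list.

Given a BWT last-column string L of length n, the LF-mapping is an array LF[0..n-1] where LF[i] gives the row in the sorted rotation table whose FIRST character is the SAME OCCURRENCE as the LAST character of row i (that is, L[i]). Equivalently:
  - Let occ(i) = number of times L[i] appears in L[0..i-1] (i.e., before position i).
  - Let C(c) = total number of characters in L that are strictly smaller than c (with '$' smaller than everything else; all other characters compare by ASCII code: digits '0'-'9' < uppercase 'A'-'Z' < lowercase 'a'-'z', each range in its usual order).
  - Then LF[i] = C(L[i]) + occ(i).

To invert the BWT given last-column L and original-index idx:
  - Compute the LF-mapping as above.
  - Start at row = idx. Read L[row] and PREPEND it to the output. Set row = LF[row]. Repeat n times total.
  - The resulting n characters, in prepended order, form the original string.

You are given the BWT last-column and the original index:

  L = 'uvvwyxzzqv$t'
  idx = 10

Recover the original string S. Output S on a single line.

LF mapping: 3 4 5 7 9 8 10 11 1 6 0 2
Walk LF starting at row 10, prepending L[row]:
  step 1: row=10, L[10]='$', prepend. Next row=LF[10]=0
  step 2: row=0, L[0]='u', prepend. Next row=LF[0]=3
  step 3: row=3, L[3]='w', prepend. Next row=LF[3]=7
  step 4: row=7, L[7]='z', prepend. Next row=LF[7]=11
  step 5: row=11, L[11]='t', prepend. Next row=LF[11]=2
  step 6: row=2, L[2]='v', prepend. Next row=LF[2]=5
  step 7: row=5, L[5]='x', prepend. Next row=LF[5]=8
  step 8: row=8, L[8]='q', prepend. Next row=LF[8]=1
  step 9: row=1, L[1]='v', prepend. Next row=LF[1]=4
  step 10: row=4, L[4]='y', prepend. Next row=LF[4]=9
  step 11: row=9, L[9]='v', prepend. Next row=LF[9]=6
  step 12: row=6, L[6]='z', prepend. Next row=LF[6]=10
Reversed output: zvyvqxvtzwu$

Answer: zvyvqxvtzwu$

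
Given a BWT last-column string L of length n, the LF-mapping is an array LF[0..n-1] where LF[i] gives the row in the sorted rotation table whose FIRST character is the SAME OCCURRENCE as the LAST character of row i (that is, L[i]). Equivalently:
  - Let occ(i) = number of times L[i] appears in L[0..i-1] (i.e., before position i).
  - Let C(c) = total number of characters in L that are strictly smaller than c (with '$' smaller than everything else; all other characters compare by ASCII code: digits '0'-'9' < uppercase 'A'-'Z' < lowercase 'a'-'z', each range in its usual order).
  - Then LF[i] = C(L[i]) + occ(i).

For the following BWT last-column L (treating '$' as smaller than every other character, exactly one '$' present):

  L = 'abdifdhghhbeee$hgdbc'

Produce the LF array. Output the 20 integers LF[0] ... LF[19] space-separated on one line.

Answer: 1 2 6 19 12 7 15 13 16 17 3 9 10 11 0 18 14 8 4 5

Derivation:
Char counts: '$':1, 'a':1, 'b':3, 'c':1, 'd':3, 'e':3, 'f':1, 'g':2, 'h':4, 'i':1
C (first-col start): C('$')=0, C('a')=1, C('b')=2, C('c')=5, C('d')=6, C('e')=9, C('f')=12, C('g')=13, C('h')=15, C('i')=19
L[0]='a': occ=0, LF[0]=C('a')+0=1+0=1
L[1]='b': occ=0, LF[1]=C('b')+0=2+0=2
L[2]='d': occ=0, LF[2]=C('d')+0=6+0=6
L[3]='i': occ=0, LF[3]=C('i')+0=19+0=19
L[4]='f': occ=0, LF[4]=C('f')+0=12+0=12
L[5]='d': occ=1, LF[5]=C('d')+1=6+1=7
L[6]='h': occ=0, LF[6]=C('h')+0=15+0=15
L[7]='g': occ=0, LF[7]=C('g')+0=13+0=13
L[8]='h': occ=1, LF[8]=C('h')+1=15+1=16
L[9]='h': occ=2, LF[9]=C('h')+2=15+2=17
L[10]='b': occ=1, LF[10]=C('b')+1=2+1=3
L[11]='e': occ=0, LF[11]=C('e')+0=9+0=9
L[12]='e': occ=1, LF[12]=C('e')+1=9+1=10
L[13]='e': occ=2, LF[13]=C('e')+2=9+2=11
L[14]='$': occ=0, LF[14]=C('$')+0=0+0=0
L[15]='h': occ=3, LF[15]=C('h')+3=15+3=18
L[16]='g': occ=1, LF[16]=C('g')+1=13+1=14
L[17]='d': occ=2, LF[17]=C('d')+2=6+2=8
L[18]='b': occ=2, LF[18]=C('b')+2=2+2=4
L[19]='c': occ=0, LF[19]=C('c')+0=5+0=5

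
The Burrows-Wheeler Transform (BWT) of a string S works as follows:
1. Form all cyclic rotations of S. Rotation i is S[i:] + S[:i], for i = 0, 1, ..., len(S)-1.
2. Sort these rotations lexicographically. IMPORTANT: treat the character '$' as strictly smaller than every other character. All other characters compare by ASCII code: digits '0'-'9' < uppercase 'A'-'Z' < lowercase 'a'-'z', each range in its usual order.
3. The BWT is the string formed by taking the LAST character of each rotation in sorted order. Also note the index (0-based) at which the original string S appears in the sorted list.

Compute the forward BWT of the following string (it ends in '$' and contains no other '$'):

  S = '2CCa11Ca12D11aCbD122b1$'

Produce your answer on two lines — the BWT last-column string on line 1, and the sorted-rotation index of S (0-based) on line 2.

All 23 rotations (rotation i = S[i:]+S[:i]):
  rot[0] = 2CCa11Ca12D11aCbD122b1$
  rot[1] = CCa11Ca12D11aCbD122b1$2
  rot[2] = Ca11Ca12D11aCbD122b1$2C
  rot[3] = a11Ca12D11aCbD122b1$2CC
  rot[4] = 11Ca12D11aCbD122b1$2CCa
  rot[5] = 1Ca12D11aCbD122b1$2CCa1
  rot[6] = Ca12D11aCbD122b1$2CCa11
  rot[7] = a12D11aCbD122b1$2CCa11C
  rot[8] = 12D11aCbD122b1$2CCa11Ca
  rot[9] = 2D11aCbD122b1$2CCa11Ca1
  rot[10] = D11aCbD122b1$2CCa11Ca12
  rot[11] = 11aCbD122b1$2CCa11Ca12D
  rot[12] = 1aCbD122b1$2CCa11Ca12D1
  rot[13] = aCbD122b1$2CCa11Ca12D11
  rot[14] = CbD122b1$2CCa11Ca12D11a
  rot[15] = bD122b1$2CCa11Ca12D11aC
  rot[16] = D122b1$2CCa11Ca12D11aCb
  rot[17] = 122b1$2CCa11Ca12D11aCbD
  rot[18] = 22b1$2CCa11Ca12D11aCbD1
  rot[19] = 2b1$2CCa11Ca12D11aCbD12
  rot[20] = b1$2CCa11Ca12D11aCbD122
  rot[21] = 1$2CCa11Ca12D11aCbD122b
  rot[22] = $2CCa11Ca12D11aCbD122b1
Sorted (with $ < everything):
  sorted[0] = $2CCa11Ca12D11aCbD122b1  (last char: '1')
  sorted[1] = 1$2CCa11Ca12D11aCbD122b  (last char: 'b')
  sorted[2] = 11Ca12D11aCbD122b1$2CCa  (last char: 'a')
  sorted[3] = 11aCbD122b1$2CCa11Ca12D  (last char: 'D')
  sorted[4] = 122b1$2CCa11Ca12D11aCbD  (last char: 'D')
  sorted[5] = 12D11aCbD122b1$2CCa11Ca  (last char: 'a')
  sorted[6] = 1Ca12D11aCbD122b1$2CCa1  (last char: '1')
  sorted[7] = 1aCbD122b1$2CCa11Ca12D1  (last char: '1')
  sorted[8] = 22b1$2CCa11Ca12D11aCbD1  (last char: '1')
  sorted[9] = 2CCa11Ca12D11aCbD122b1$  (last char: '$')
  sorted[10] = 2D11aCbD122b1$2CCa11Ca1  (last char: '1')
  sorted[11] = 2b1$2CCa11Ca12D11aCbD12  (last char: '2')
  sorted[12] = CCa11Ca12D11aCbD122b1$2  (last char: '2')
  sorted[13] = Ca11Ca12D11aCbD122b1$2C  (last char: 'C')
  sorted[14] = Ca12D11aCbD122b1$2CCa11  (last char: '1')
  sorted[15] = CbD122b1$2CCa11Ca12D11a  (last char: 'a')
  sorted[16] = D11aCbD122b1$2CCa11Ca12  (last char: '2')
  sorted[17] = D122b1$2CCa11Ca12D11aCb  (last char: 'b')
  sorted[18] = a11Ca12D11aCbD122b1$2CC  (last char: 'C')
  sorted[19] = a12D11aCbD122b1$2CCa11C  (last char: 'C')
  sorted[20] = aCbD122b1$2CCa11Ca12D11  (last char: '1')
  sorted[21] = b1$2CCa11Ca12D11aCbD122  (last char: '2')
  sorted[22] = bD122b1$2CCa11Ca12D11aC  (last char: 'C')
Last column: 1baDDa111$122C1a2bCC12C
Original string S is at sorted index 9

Answer: 1baDDa111$122C1a2bCC12C
9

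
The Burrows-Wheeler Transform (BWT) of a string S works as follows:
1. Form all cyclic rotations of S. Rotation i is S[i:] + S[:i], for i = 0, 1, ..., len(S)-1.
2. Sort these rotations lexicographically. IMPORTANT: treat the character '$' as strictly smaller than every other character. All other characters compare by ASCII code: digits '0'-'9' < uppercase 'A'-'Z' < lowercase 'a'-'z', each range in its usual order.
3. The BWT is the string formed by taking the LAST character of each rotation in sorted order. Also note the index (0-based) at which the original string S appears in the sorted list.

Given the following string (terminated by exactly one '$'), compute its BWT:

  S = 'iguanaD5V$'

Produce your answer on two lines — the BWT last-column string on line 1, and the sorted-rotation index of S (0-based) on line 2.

Answer: VDa5nui$ag
7

Derivation:
All 10 rotations (rotation i = S[i:]+S[:i]):
  rot[0] = iguanaD5V$
  rot[1] = guanaD5V$i
  rot[2] = uanaD5V$ig
  rot[3] = anaD5V$igu
  rot[4] = naD5V$igua
  rot[5] = aD5V$iguan
  rot[6] = D5V$iguana
  rot[7] = 5V$iguanaD
  rot[8] = V$iguanaD5
  rot[9] = $iguanaD5V
Sorted (with $ < everything):
  sorted[0] = $iguanaD5V  (last char: 'V')
  sorted[1] = 5V$iguanaD  (last char: 'D')
  sorted[2] = D5V$iguana  (last char: 'a')
  sorted[3] = V$iguanaD5  (last char: '5')
  sorted[4] = aD5V$iguan  (last char: 'n')
  sorted[5] = anaD5V$igu  (last char: 'u')
  sorted[6] = guanaD5V$i  (last char: 'i')
  sorted[7] = iguanaD5V$  (last char: '$')
  sorted[8] = naD5V$igua  (last char: 'a')
  sorted[9] = uanaD5V$ig  (last char: 'g')
Last column: VDa5nui$ag
Original string S is at sorted index 7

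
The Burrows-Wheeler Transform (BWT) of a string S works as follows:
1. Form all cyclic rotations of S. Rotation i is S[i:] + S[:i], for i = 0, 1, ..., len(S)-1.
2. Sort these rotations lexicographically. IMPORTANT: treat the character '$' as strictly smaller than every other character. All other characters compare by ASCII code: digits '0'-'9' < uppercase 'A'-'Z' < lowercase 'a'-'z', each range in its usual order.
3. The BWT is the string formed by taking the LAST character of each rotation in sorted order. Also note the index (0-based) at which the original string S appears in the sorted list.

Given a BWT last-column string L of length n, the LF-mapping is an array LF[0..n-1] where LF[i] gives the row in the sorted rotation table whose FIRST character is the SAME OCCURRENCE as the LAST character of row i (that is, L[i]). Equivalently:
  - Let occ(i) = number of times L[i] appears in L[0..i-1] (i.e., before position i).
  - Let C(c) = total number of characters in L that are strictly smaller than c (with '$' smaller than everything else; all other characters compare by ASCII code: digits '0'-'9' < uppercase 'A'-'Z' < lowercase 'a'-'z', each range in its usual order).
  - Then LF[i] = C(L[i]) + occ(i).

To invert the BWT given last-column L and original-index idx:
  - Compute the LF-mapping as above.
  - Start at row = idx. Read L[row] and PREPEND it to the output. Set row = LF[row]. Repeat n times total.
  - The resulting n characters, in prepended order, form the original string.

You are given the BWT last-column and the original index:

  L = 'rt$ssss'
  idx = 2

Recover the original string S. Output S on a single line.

LF mapping: 1 6 0 2 3 4 5
Walk LF starting at row 2, prepending L[row]:
  step 1: row=2, L[2]='$', prepend. Next row=LF[2]=0
  step 2: row=0, L[0]='r', prepend. Next row=LF[0]=1
  step 3: row=1, L[1]='t', prepend. Next row=LF[1]=6
  step 4: row=6, L[6]='s', prepend. Next row=LF[6]=5
  step 5: row=5, L[5]='s', prepend. Next row=LF[5]=4
  step 6: row=4, L[4]='s', prepend. Next row=LF[4]=3
  step 7: row=3, L[3]='s', prepend. Next row=LF[3]=2
Reversed output: sssstr$

Answer: sssstr$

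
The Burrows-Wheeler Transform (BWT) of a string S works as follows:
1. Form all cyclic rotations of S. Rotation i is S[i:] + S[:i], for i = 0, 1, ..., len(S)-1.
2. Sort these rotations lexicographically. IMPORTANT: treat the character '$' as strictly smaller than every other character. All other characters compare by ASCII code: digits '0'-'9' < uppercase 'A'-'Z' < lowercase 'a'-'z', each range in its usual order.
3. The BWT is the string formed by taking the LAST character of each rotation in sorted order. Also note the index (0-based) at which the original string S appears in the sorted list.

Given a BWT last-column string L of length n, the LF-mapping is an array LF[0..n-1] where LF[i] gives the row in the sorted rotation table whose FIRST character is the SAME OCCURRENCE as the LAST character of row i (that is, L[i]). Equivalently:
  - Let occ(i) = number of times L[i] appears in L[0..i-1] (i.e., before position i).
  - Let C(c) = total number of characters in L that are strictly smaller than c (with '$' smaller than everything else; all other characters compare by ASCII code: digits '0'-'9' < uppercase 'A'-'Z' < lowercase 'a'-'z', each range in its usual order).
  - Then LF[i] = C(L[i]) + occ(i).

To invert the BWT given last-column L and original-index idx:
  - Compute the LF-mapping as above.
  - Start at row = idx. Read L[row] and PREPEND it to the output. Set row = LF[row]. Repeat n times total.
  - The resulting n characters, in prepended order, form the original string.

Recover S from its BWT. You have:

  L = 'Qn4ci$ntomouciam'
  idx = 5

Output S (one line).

Answer: communication4Q$

Derivation:
LF mapping: 2 10 1 4 6 0 11 14 12 8 13 15 5 7 3 9
Walk LF starting at row 5, prepending L[row]:
  step 1: row=5, L[5]='$', prepend. Next row=LF[5]=0
  step 2: row=0, L[0]='Q', prepend. Next row=LF[0]=2
  step 3: row=2, L[2]='4', prepend. Next row=LF[2]=1
  step 4: row=1, L[1]='n', prepend. Next row=LF[1]=10
  step 5: row=10, L[10]='o', prepend. Next row=LF[10]=13
  step 6: row=13, L[13]='i', prepend. Next row=LF[13]=7
  step 7: row=7, L[7]='t', prepend. Next row=LF[7]=14
  step 8: row=14, L[14]='a', prepend. Next row=LF[14]=3
  step 9: row=3, L[3]='c', prepend. Next row=LF[3]=4
  step 10: row=4, L[4]='i', prepend. Next row=LF[4]=6
  step 11: row=6, L[6]='n', prepend. Next row=LF[6]=11
  step 12: row=11, L[11]='u', prepend. Next row=LF[11]=15
  step 13: row=15, L[15]='m', prepend. Next row=LF[15]=9
  step 14: row=9, L[9]='m', prepend. Next row=LF[9]=8
  step 15: row=8, L[8]='o', prepend. Next row=LF[8]=12
  step 16: row=12, L[12]='c', prepend. Next row=LF[12]=5
Reversed output: communication4Q$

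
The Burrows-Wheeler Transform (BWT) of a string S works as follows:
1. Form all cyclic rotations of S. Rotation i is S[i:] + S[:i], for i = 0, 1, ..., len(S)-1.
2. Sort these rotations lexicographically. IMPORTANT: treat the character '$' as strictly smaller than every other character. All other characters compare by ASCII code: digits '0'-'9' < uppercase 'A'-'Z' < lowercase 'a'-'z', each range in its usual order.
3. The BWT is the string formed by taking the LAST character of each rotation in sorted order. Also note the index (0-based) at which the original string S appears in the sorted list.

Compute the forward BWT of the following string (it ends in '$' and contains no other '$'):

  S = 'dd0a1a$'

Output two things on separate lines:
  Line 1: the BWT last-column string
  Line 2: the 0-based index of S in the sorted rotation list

Answer: ada10d$
6

Derivation:
All 7 rotations (rotation i = S[i:]+S[:i]):
  rot[0] = dd0a1a$
  rot[1] = d0a1a$d
  rot[2] = 0a1a$dd
  rot[3] = a1a$dd0
  rot[4] = 1a$dd0a
  rot[5] = a$dd0a1
  rot[6] = $dd0a1a
Sorted (with $ < everything):
  sorted[0] = $dd0a1a  (last char: 'a')
  sorted[1] = 0a1a$dd  (last char: 'd')
  sorted[2] = 1a$dd0a  (last char: 'a')
  sorted[3] = a$dd0a1  (last char: '1')
  sorted[4] = a1a$dd0  (last char: '0')
  sorted[5] = d0a1a$d  (last char: 'd')
  sorted[6] = dd0a1a$  (last char: '$')
Last column: ada10d$
Original string S is at sorted index 6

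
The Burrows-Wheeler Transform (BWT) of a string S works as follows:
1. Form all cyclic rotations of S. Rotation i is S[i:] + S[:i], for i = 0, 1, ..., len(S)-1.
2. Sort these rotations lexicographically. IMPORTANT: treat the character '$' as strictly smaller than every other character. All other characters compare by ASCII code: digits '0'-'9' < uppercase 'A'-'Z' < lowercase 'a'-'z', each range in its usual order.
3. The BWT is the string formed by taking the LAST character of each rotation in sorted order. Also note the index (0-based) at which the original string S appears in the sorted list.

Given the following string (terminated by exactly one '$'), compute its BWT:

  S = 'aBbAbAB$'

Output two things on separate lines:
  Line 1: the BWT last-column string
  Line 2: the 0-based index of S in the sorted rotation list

All 8 rotations (rotation i = S[i:]+S[:i]):
  rot[0] = aBbAbAB$
  rot[1] = BbAbAB$a
  rot[2] = bAbAB$aB
  rot[3] = AbAB$aBb
  rot[4] = bAB$aBbA
  rot[5] = AB$aBbAb
  rot[6] = B$aBbAbA
  rot[7] = $aBbAbAB
Sorted (with $ < everything):
  sorted[0] = $aBbAbAB  (last char: 'B')
  sorted[1] = AB$aBbAb  (last char: 'b')
  sorted[2] = AbAB$aBb  (last char: 'b')
  sorted[3] = B$aBbAbA  (last char: 'A')
  sorted[4] = BbAbAB$a  (last char: 'a')
  sorted[5] = aBbAbAB$  (last char: '$')
  sorted[6] = bAB$aBbA  (last char: 'A')
  sorted[7] = bAbAB$aB  (last char: 'B')
Last column: BbbAa$AB
Original string S is at sorted index 5

Answer: BbbAa$AB
5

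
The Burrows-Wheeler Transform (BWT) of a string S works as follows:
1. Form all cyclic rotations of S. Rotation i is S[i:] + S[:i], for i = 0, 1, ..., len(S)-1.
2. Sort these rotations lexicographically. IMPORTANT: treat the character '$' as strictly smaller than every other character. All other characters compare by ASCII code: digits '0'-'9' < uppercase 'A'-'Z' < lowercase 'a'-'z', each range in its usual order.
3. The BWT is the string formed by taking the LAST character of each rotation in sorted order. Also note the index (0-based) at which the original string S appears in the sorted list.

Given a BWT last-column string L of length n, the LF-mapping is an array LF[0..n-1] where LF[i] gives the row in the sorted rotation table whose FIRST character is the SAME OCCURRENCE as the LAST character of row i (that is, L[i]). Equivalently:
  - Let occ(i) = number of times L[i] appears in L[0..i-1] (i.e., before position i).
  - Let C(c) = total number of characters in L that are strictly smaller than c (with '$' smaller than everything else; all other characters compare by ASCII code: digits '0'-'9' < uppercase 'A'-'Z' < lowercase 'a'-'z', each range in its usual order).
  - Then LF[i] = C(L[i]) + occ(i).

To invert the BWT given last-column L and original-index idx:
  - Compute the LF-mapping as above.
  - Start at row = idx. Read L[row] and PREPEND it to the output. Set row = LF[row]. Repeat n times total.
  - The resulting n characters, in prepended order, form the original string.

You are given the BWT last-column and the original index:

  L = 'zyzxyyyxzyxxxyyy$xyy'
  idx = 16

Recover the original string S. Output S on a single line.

Answer: yzyxyyxyyyyzxyxxyxz$

Derivation:
LF mapping: 17 7 18 1 8 9 10 2 19 11 3 4 5 12 13 14 0 6 15 16
Walk LF starting at row 16, prepending L[row]:
  step 1: row=16, L[16]='$', prepend. Next row=LF[16]=0
  step 2: row=0, L[0]='z', prepend. Next row=LF[0]=17
  step 3: row=17, L[17]='x', prepend. Next row=LF[17]=6
  step 4: row=6, L[6]='y', prepend. Next row=LF[6]=10
  step 5: row=10, L[10]='x', prepend. Next row=LF[10]=3
  step 6: row=3, L[3]='x', prepend. Next row=LF[3]=1
  step 7: row=1, L[1]='y', prepend. Next row=LF[1]=7
  step 8: row=7, L[7]='x', prepend. Next row=LF[7]=2
  step 9: row=2, L[2]='z', prepend. Next row=LF[2]=18
  step 10: row=18, L[18]='y', prepend. Next row=LF[18]=15
  step 11: row=15, L[15]='y', prepend. Next row=LF[15]=14
  step 12: row=14, L[14]='y', prepend. Next row=LF[14]=13
  step 13: row=13, L[13]='y', prepend. Next row=LF[13]=12
  step 14: row=12, L[12]='x', prepend. Next row=LF[12]=5
  step 15: row=5, L[5]='y', prepend. Next row=LF[5]=9
  step 16: row=9, L[9]='y', prepend. Next row=LF[9]=11
  step 17: row=11, L[11]='x', prepend. Next row=LF[11]=4
  step 18: row=4, L[4]='y', prepend. Next row=LF[4]=8
  step 19: row=8, L[8]='z', prepend. Next row=LF[8]=19
  step 20: row=19, L[19]='y', prepend. Next row=LF[19]=16
Reversed output: yzyxyyxyyyyzxyxxyxz$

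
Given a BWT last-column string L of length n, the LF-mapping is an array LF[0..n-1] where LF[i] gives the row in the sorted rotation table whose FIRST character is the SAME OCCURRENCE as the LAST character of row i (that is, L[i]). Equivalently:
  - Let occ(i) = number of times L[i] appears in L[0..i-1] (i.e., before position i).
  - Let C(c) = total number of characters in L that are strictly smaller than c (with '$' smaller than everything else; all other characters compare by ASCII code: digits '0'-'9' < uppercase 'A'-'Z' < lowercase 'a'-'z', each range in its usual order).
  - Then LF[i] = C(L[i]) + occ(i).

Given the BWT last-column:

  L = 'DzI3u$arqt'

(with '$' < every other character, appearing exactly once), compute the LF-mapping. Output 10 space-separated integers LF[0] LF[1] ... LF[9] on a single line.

Answer: 2 9 3 1 8 0 4 6 5 7

Derivation:
Char counts: '$':1, '3':1, 'D':1, 'I':1, 'a':1, 'q':1, 'r':1, 't':1, 'u':1, 'z':1
C (first-col start): C('$')=0, C('3')=1, C('D')=2, C('I')=3, C('a')=4, C('q')=5, C('r')=6, C('t')=7, C('u')=8, C('z')=9
L[0]='D': occ=0, LF[0]=C('D')+0=2+0=2
L[1]='z': occ=0, LF[1]=C('z')+0=9+0=9
L[2]='I': occ=0, LF[2]=C('I')+0=3+0=3
L[3]='3': occ=0, LF[3]=C('3')+0=1+0=1
L[4]='u': occ=0, LF[4]=C('u')+0=8+0=8
L[5]='$': occ=0, LF[5]=C('$')+0=0+0=0
L[6]='a': occ=0, LF[6]=C('a')+0=4+0=4
L[7]='r': occ=0, LF[7]=C('r')+0=6+0=6
L[8]='q': occ=0, LF[8]=C('q')+0=5+0=5
L[9]='t': occ=0, LF[9]=C('t')+0=7+0=7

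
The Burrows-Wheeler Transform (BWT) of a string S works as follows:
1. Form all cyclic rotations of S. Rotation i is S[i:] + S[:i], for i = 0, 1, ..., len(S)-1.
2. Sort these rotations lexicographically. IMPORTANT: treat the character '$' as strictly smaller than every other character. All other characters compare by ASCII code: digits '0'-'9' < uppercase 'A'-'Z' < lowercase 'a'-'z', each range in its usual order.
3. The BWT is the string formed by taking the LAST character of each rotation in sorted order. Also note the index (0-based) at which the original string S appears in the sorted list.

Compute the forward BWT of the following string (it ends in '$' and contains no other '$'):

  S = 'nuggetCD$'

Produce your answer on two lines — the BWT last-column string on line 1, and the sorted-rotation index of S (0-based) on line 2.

Answer: DtCggu$en
6

Derivation:
All 9 rotations (rotation i = S[i:]+S[:i]):
  rot[0] = nuggetCD$
  rot[1] = uggetCD$n
  rot[2] = ggetCD$nu
  rot[3] = getCD$nug
  rot[4] = etCD$nugg
  rot[5] = tCD$nugge
  rot[6] = CD$nugget
  rot[7] = D$nuggetC
  rot[8] = $nuggetCD
Sorted (with $ < everything):
  sorted[0] = $nuggetCD  (last char: 'D')
  sorted[1] = CD$nugget  (last char: 't')
  sorted[2] = D$nuggetC  (last char: 'C')
  sorted[3] = etCD$nugg  (last char: 'g')
  sorted[4] = getCD$nug  (last char: 'g')
  sorted[5] = ggetCD$nu  (last char: 'u')
  sorted[6] = nuggetCD$  (last char: '$')
  sorted[7] = tCD$nugge  (last char: 'e')
  sorted[8] = uggetCD$n  (last char: 'n')
Last column: DtCggu$en
Original string S is at sorted index 6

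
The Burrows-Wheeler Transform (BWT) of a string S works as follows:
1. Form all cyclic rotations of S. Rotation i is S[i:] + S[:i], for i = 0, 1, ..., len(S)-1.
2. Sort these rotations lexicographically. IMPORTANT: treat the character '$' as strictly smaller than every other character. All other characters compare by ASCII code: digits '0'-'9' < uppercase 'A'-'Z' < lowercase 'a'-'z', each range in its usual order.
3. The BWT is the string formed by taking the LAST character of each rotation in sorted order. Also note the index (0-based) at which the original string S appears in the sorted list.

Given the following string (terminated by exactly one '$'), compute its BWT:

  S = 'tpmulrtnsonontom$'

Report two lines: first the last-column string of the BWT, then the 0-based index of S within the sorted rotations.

All 17 rotations (rotation i = S[i:]+S[:i]):
  rot[0] = tpmulrtnsonontom$
  rot[1] = pmulrtnsonontom$t
  rot[2] = mulrtnsonontom$tp
  rot[3] = ulrtnsonontom$tpm
  rot[4] = lrtnsonontom$tpmu
  rot[5] = rtnsonontom$tpmul
  rot[6] = tnsonontom$tpmulr
  rot[7] = nsonontom$tpmulrt
  rot[8] = sonontom$tpmulrtn
  rot[9] = onontom$tpmulrtns
  rot[10] = nontom$tpmulrtnso
  rot[11] = ontom$tpmulrtnson
  rot[12] = ntom$tpmulrtnsono
  rot[13] = tom$tpmulrtnsonon
  rot[14] = om$tpmulrtnsonont
  rot[15] = m$tpmulrtnsononto
  rot[16] = $tpmulrtnsonontom
Sorted (with $ < everything):
  sorted[0] = $tpmulrtnsonontom  (last char: 'm')
  sorted[1] = lrtnsonontom$tpmu  (last char: 'u')
  sorted[2] = m$tpmulrtnsononto  (last char: 'o')
  sorted[3] = mulrtnsonontom$tp  (last char: 'p')
  sorted[4] = nontom$tpmulrtnso  (last char: 'o')
  sorted[5] = nsonontom$tpmulrt  (last char: 't')
  sorted[6] = ntom$tpmulrtnsono  (last char: 'o')
  sorted[7] = om$tpmulrtnsonont  (last char: 't')
  sorted[8] = onontom$tpmulrtns  (last char: 's')
  sorted[9] = ontom$tpmulrtnson  (last char: 'n')
  sorted[10] = pmulrtnsonontom$t  (last char: 't')
  sorted[11] = rtnsonontom$tpmul  (last char: 'l')
  sorted[12] = sonontom$tpmulrtn  (last char: 'n')
  sorted[13] = tnsonontom$tpmulr  (last char: 'r')
  sorted[14] = tom$tpmulrtnsonon  (last char: 'n')
  sorted[15] = tpmulrtnsonontom$  (last char: '$')
  sorted[16] = ulrtnsonontom$tpm  (last char: 'm')
Last column: muopototsntlnrn$m
Original string S is at sorted index 15

Answer: muopototsntlnrn$m
15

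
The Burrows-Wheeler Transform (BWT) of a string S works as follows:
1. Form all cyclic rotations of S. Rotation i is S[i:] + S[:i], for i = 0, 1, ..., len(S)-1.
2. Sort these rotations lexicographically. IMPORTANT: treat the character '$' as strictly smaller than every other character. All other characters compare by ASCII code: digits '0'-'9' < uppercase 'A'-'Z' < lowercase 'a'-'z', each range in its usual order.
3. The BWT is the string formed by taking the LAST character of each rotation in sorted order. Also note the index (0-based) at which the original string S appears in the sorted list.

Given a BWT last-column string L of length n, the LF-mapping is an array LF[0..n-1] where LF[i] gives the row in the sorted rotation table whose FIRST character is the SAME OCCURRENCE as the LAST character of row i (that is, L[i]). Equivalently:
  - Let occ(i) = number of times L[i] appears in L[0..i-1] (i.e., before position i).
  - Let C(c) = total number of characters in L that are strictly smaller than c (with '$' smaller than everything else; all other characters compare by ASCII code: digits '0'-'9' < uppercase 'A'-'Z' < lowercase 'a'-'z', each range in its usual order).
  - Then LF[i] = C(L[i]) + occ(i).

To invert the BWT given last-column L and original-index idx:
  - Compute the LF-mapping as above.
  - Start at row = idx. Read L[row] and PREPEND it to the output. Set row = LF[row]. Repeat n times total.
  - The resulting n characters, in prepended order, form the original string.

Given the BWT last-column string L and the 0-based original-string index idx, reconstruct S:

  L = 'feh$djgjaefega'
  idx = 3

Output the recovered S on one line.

Answer: deafgjegehajf$

Derivation:
LF mapping: 7 4 11 0 3 12 9 13 1 5 8 6 10 2
Walk LF starting at row 3, prepending L[row]:
  step 1: row=3, L[3]='$', prepend. Next row=LF[3]=0
  step 2: row=0, L[0]='f', prepend. Next row=LF[0]=7
  step 3: row=7, L[7]='j', prepend. Next row=LF[7]=13
  step 4: row=13, L[13]='a', prepend. Next row=LF[13]=2
  step 5: row=2, L[2]='h', prepend. Next row=LF[2]=11
  step 6: row=11, L[11]='e', prepend. Next row=LF[11]=6
  step 7: row=6, L[6]='g', prepend. Next row=LF[6]=9
  step 8: row=9, L[9]='e', prepend. Next row=LF[9]=5
  step 9: row=5, L[5]='j', prepend. Next row=LF[5]=12
  step 10: row=12, L[12]='g', prepend. Next row=LF[12]=10
  step 11: row=10, L[10]='f', prepend. Next row=LF[10]=8
  step 12: row=8, L[8]='a', prepend. Next row=LF[8]=1
  step 13: row=1, L[1]='e', prepend. Next row=LF[1]=4
  step 14: row=4, L[4]='d', prepend. Next row=LF[4]=3
Reversed output: deafgjegehajf$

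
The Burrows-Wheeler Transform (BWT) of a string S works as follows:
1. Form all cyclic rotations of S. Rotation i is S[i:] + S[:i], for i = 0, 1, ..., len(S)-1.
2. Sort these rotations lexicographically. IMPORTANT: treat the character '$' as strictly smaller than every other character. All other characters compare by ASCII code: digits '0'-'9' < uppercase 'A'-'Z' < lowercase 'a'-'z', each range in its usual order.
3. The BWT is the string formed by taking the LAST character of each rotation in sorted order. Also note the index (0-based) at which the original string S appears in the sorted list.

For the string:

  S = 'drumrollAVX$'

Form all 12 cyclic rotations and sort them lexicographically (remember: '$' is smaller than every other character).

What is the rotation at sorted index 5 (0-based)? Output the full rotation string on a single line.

Answer: lAVX$drumrol

Derivation:
All 12 rotations (rotation i = S[i:]+S[:i]):
  rot[0] = drumrollAVX$
  rot[1] = rumrollAVX$d
  rot[2] = umrollAVX$dr
  rot[3] = mrollAVX$dru
  rot[4] = rollAVX$drum
  rot[5] = ollAVX$drumr
  rot[6] = llAVX$drumro
  rot[7] = lAVX$drumrol
  rot[8] = AVX$drumroll
  rot[9] = VX$drumrollA
  rot[10] = X$drumrollAV
  rot[11] = $drumrollAVX
Sorted (with $ < everything):
  sorted[0] = $drumrollAVX
  sorted[1] = AVX$drumroll
  sorted[2] = VX$drumrollA
  sorted[3] = X$drumrollAV
  sorted[4] = drumrollAVX$
  sorted[5] = lAVX$drumrol
  sorted[6] = llAVX$drumro
  sorted[7] = mrollAVX$dru
  sorted[8] = ollAVX$drumr
  sorted[9] = rollAVX$drum
  sorted[10] = rumrollAVX$d
  sorted[11] = umrollAVX$dr
sorted[5] = lAVX$drumrol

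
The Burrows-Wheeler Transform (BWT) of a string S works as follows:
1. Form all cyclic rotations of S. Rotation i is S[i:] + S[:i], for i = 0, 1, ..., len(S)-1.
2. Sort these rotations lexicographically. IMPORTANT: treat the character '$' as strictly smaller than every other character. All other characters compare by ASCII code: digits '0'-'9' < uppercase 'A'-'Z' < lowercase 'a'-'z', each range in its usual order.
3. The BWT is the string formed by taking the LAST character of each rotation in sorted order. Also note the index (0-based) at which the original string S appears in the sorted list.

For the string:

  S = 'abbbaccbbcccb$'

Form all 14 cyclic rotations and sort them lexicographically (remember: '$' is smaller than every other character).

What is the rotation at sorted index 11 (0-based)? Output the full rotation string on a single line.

Answer: ccb$abbbaccbbc

Derivation:
All 14 rotations (rotation i = S[i:]+S[:i]):
  rot[0] = abbbaccbbcccb$
  rot[1] = bbbaccbbcccb$a
  rot[2] = bbaccbbcccb$ab
  rot[3] = baccbbcccb$abb
  rot[4] = accbbcccb$abbb
  rot[5] = ccbbcccb$abbba
  rot[6] = cbbcccb$abbbac
  rot[7] = bbcccb$abbbacc
  rot[8] = bcccb$abbbaccb
  rot[9] = cccb$abbbaccbb
  rot[10] = ccb$abbbaccbbc
  rot[11] = cb$abbbaccbbcc
  rot[12] = b$abbbaccbbccc
  rot[13] = $abbbaccbbcccb
Sorted (with $ < everything):
  sorted[0] = $abbbaccbbcccb
  sorted[1] = abbbaccbbcccb$
  sorted[2] = accbbcccb$abbb
  sorted[3] = b$abbbaccbbccc
  sorted[4] = baccbbcccb$abb
  sorted[5] = bbaccbbcccb$ab
  sorted[6] = bbbaccbbcccb$a
  sorted[7] = bbcccb$abbbacc
  sorted[8] = bcccb$abbbaccb
  sorted[9] = cb$abbbaccbbcc
  sorted[10] = cbbcccb$abbbac
  sorted[11] = ccb$abbbaccbbc
  sorted[12] = ccbbcccb$abbba
  sorted[13] = cccb$abbbaccbb
sorted[11] = ccb$abbbaccbbc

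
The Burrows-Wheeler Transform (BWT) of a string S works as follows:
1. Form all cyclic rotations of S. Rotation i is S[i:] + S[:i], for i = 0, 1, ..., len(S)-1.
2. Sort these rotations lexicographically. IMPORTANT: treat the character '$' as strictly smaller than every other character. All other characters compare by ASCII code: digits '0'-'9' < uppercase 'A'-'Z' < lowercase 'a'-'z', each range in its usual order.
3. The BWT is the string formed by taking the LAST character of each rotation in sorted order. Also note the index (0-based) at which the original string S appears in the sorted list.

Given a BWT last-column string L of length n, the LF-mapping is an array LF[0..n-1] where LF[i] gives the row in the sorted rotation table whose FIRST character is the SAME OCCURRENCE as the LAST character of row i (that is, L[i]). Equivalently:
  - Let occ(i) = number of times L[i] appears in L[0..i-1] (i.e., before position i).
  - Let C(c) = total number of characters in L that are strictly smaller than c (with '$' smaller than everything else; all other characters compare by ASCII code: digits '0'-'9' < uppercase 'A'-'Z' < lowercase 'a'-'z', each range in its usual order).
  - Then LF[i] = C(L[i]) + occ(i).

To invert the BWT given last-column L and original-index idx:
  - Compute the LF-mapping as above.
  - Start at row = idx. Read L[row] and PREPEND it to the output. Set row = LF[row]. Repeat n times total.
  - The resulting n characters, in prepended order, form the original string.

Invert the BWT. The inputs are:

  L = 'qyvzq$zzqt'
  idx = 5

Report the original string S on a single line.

Answer: vqtzzqzyq$

Derivation:
LF mapping: 1 6 5 7 2 0 8 9 3 4
Walk LF starting at row 5, prepending L[row]:
  step 1: row=5, L[5]='$', prepend. Next row=LF[5]=0
  step 2: row=0, L[0]='q', prepend. Next row=LF[0]=1
  step 3: row=1, L[1]='y', prepend. Next row=LF[1]=6
  step 4: row=6, L[6]='z', prepend. Next row=LF[6]=8
  step 5: row=8, L[8]='q', prepend. Next row=LF[8]=3
  step 6: row=3, L[3]='z', prepend. Next row=LF[3]=7
  step 7: row=7, L[7]='z', prepend. Next row=LF[7]=9
  step 8: row=9, L[9]='t', prepend. Next row=LF[9]=4
  step 9: row=4, L[4]='q', prepend. Next row=LF[4]=2
  step 10: row=2, L[2]='v', prepend. Next row=LF[2]=5
Reversed output: vqtzzqzyq$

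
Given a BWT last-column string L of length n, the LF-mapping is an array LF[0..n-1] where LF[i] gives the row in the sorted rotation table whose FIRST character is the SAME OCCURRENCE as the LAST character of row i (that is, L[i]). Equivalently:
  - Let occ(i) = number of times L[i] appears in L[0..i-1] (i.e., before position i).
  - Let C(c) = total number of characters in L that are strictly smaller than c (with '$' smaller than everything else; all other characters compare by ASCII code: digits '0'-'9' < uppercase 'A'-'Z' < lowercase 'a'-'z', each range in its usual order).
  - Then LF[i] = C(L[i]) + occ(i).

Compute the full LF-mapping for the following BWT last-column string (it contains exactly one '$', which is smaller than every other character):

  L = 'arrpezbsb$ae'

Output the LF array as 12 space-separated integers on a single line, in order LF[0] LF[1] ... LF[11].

Answer: 1 8 9 7 5 11 3 10 4 0 2 6

Derivation:
Char counts: '$':1, 'a':2, 'b':2, 'e':2, 'p':1, 'r':2, 's':1, 'z':1
C (first-col start): C('$')=0, C('a')=1, C('b')=3, C('e')=5, C('p')=7, C('r')=8, C('s')=10, C('z')=11
L[0]='a': occ=0, LF[0]=C('a')+0=1+0=1
L[1]='r': occ=0, LF[1]=C('r')+0=8+0=8
L[2]='r': occ=1, LF[2]=C('r')+1=8+1=9
L[3]='p': occ=0, LF[3]=C('p')+0=7+0=7
L[4]='e': occ=0, LF[4]=C('e')+0=5+0=5
L[5]='z': occ=0, LF[5]=C('z')+0=11+0=11
L[6]='b': occ=0, LF[6]=C('b')+0=3+0=3
L[7]='s': occ=0, LF[7]=C('s')+0=10+0=10
L[8]='b': occ=1, LF[8]=C('b')+1=3+1=4
L[9]='$': occ=0, LF[9]=C('$')+0=0+0=0
L[10]='a': occ=1, LF[10]=C('a')+1=1+1=2
L[11]='e': occ=1, LF[11]=C('e')+1=5+1=6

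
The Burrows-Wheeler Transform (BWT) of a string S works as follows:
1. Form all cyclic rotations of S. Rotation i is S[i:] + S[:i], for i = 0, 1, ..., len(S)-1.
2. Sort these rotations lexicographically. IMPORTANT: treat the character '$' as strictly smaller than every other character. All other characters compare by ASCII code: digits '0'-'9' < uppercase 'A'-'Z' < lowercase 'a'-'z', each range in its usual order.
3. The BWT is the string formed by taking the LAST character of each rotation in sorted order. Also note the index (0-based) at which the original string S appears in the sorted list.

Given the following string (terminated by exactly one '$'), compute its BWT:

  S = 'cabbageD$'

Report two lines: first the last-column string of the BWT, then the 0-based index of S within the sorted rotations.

All 9 rotations (rotation i = S[i:]+S[:i]):
  rot[0] = cabbageD$
  rot[1] = abbageD$c
  rot[2] = bbageD$ca
  rot[3] = bageD$cab
  rot[4] = ageD$cabb
  rot[5] = geD$cabba
  rot[6] = eD$cabbag
  rot[7] = D$cabbage
  rot[8] = $cabbageD
Sorted (with $ < everything):
  sorted[0] = $cabbageD  (last char: 'D')
  sorted[1] = D$cabbage  (last char: 'e')
  sorted[2] = abbageD$c  (last char: 'c')
  sorted[3] = ageD$cabb  (last char: 'b')
  sorted[4] = bageD$cab  (last char: 'b')
  sorted[5] = bbageD$ca  (last char: 'a')
  sorted[6] = cabbageD$  (last char: '$')
  sorted[7] = eD$cabbag  (last char: 'g')
  sorted[8] = geD$cabba  (last char: 'a')
Last column: Decbba$ga
Original string S is at sorted index 6

Answer: Decbba$ga
6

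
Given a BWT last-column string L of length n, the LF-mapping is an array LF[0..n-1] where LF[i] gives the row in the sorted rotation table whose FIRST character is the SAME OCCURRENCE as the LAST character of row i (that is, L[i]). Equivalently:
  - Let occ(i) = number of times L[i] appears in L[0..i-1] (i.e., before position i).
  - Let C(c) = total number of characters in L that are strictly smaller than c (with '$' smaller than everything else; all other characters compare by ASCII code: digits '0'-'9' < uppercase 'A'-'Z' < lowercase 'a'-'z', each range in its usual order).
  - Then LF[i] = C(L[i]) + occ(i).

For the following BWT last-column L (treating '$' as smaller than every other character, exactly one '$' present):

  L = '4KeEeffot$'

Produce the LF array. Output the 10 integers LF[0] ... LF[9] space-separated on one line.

Answer: 1 3 4 2 5 6 7 8 9 0

Derivation:
Char counts: '$':1, '4':1, 'E':1, 'K':1, 'e':2, 'f':2, 'o':1, 't':1
C (first-col start): C('$')=0, C('4')=1, C('E')=2, C('K')=3, C('e')=4, C('f')=6, C('o')=8, C('t')=9
L[0]='4': occ=0, LF[0]=C('4')+0=1+0=1
L[1]='K': occ=0, LF[1]=C('K')+0=3+0=3
L[2]='e': occ=0, LF[2]=C('e')+0=4+0=4
L[3]='E': occ=0, LF[3]=C('E')+0=2+0=2
L[4]='e': occ=1, LF[4]=C('e')+1=4+1=5
L[5]='f': occ=0, LF[5]=C('f')+0=6+0=6
L[6]='f': occ=1, LF[6]=C('f')+1=6+1=7
L[7]='o': occ=0, LF[7]=C('o')+0=8+0=8
L[8]='t': occ=0, LF[8]=C('t')+0=9+0=9
L[9]='$': occ=0, LF[9]=C('$')+0=0+0=0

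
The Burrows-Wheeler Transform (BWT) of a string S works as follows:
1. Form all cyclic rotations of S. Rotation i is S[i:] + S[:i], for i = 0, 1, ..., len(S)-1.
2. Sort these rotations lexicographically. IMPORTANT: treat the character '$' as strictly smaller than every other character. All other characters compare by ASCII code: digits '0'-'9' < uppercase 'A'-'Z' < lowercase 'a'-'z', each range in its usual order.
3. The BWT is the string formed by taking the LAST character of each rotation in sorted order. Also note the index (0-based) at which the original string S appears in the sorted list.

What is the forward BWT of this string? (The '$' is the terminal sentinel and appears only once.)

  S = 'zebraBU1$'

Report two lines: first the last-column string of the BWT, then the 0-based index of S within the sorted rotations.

Answer: 1UaBrezb$
8

Derivation:
All 9 rotations (rotation i = S[i:]+S[:i]):
  rot[0] = zebraBU1$
  rot[1] = ebraBU1$z
  rot[2] = braBU1$ze
  rot[3] = raBU1$zeb
  rot[4] = aBU1$zebr
  rot[5] = BU1$zebra
  rot[6] = U1$zebraB
  rot[7] = 1$zebraBU
  rot[8] = $zebraBU1
Sorted (with $ < everything):
  sorted[0] = $zebraBU1  (last char: '1')
  sorted[1] = 1$zebraBU  (last char: 'U')
  sorted[2] = BU1$zebra  (last char: 'a')
  sorted[3] = U1$zebraB  (last char: 'B')
  sorted[4] = aBU1$zebr  (last char: 'r')
  sorted[5] = braBU1$ze  (last char: 'e')
  sorted[6] = ebraBU1$z  (last char: 'z')
  sorted[7] = raBU1$zeb  (last char: 'b')
  sorted[8] = zebraBU1$  (last char: '$')
Last column: 1UaBrezb$
Original string S is at sorted index 8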